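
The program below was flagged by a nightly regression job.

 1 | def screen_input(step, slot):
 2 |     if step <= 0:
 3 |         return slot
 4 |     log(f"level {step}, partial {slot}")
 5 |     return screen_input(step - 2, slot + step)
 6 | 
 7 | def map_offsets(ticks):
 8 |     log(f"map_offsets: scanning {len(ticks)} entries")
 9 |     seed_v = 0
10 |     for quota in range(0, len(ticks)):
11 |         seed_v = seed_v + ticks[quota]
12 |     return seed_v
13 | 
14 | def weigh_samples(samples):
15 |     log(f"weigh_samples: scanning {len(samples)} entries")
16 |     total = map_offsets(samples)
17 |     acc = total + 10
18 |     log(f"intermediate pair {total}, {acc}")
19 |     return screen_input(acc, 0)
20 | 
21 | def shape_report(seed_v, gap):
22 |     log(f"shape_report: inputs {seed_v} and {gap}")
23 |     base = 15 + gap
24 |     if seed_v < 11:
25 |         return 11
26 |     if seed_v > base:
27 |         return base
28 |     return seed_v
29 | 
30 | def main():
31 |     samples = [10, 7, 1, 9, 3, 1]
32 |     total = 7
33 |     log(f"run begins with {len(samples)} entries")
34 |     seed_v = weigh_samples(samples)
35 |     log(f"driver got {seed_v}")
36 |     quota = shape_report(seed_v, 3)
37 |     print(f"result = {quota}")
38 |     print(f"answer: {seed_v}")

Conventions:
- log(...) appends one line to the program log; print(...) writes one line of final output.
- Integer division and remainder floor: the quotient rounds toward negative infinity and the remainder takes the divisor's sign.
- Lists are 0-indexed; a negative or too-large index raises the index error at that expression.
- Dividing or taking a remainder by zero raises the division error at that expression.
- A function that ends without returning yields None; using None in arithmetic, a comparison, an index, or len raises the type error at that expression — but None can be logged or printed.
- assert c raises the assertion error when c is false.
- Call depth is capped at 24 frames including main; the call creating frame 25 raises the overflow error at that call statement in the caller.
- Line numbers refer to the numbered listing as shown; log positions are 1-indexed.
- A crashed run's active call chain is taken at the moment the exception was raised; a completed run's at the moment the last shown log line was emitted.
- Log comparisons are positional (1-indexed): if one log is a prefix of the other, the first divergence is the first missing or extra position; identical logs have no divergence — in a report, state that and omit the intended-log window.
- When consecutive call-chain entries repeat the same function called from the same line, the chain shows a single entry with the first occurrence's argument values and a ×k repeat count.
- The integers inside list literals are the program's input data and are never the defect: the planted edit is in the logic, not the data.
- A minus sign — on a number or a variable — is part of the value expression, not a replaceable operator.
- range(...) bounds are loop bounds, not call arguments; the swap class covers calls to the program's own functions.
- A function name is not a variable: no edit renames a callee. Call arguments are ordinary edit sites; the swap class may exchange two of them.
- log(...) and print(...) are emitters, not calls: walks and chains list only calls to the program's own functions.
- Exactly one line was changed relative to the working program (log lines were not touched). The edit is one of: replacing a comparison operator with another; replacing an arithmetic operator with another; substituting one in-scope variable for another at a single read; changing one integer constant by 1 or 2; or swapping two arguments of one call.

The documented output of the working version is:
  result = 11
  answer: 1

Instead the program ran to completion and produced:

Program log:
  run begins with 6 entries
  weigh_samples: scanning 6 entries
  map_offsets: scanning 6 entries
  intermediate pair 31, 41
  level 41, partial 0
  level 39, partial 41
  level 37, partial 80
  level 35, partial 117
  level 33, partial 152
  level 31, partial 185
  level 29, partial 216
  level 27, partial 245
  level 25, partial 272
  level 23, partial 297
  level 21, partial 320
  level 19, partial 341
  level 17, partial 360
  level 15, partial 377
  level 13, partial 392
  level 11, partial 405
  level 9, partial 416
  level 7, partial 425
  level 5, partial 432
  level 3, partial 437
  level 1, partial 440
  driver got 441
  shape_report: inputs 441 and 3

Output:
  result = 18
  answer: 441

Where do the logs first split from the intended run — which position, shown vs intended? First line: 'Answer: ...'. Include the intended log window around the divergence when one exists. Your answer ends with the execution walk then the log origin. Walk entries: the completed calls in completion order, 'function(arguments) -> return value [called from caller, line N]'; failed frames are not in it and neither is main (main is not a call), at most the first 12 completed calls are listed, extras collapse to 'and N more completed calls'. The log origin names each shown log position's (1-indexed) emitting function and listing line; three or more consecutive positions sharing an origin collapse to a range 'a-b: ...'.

Answer: position 4; shown 'intermediate pair 31, 41' vs intended 'intermediate pair 31, 1'.
Intended log window:
  2: weigh_samples: scanning 6 entries
  3: map_offsets: scanning 6 entries
  4: intermediate pair 31, 1
  5: level 1, partial 0
Execution walk:
  map_offsets([10, 7, 1, 9, 3, 1]) -> 31  [called from weigh_samples, line 16]
  screen_input(-1, 441) -> 441  [called from screen_input, line 5]
  screen_input(1, 440) -> 441  [called from screen_input, line 5]
  screen_input(3, 437) -> 441  [called from screen_input, line 5]
  screen_input(5, 432) -> 441  [called from screen_input, line 5]
  screen_input(7, 425) -> 441  [called from screen_input, line 5]
  screen_input(9, 416) -> 441  [called from screen_input, line 5]
  screen_input(11, 405) -> 441  [called from screen_input, line 5]
  screen_input(13, 392) -> 441  [called from screen_input, line 5]
  screen_input(15, 377) -> 441  [called from screen_input, line 5]
  screen_input(17, 360) -> 441  [called from screen_input, line 5]
  screen_input(19, 341) -> 441  [called from screen_input, line 5]
  ... and 13 more completed calls
Log line origins:
  1 — main, line 33
  2 — weigh_samples, line 15
  3 — map_offsets, line 8
  4 — weigh_samples, line 18
  5-25 — screen_input, line 4
  26 — main, line 35
  27 — shape_report, line 22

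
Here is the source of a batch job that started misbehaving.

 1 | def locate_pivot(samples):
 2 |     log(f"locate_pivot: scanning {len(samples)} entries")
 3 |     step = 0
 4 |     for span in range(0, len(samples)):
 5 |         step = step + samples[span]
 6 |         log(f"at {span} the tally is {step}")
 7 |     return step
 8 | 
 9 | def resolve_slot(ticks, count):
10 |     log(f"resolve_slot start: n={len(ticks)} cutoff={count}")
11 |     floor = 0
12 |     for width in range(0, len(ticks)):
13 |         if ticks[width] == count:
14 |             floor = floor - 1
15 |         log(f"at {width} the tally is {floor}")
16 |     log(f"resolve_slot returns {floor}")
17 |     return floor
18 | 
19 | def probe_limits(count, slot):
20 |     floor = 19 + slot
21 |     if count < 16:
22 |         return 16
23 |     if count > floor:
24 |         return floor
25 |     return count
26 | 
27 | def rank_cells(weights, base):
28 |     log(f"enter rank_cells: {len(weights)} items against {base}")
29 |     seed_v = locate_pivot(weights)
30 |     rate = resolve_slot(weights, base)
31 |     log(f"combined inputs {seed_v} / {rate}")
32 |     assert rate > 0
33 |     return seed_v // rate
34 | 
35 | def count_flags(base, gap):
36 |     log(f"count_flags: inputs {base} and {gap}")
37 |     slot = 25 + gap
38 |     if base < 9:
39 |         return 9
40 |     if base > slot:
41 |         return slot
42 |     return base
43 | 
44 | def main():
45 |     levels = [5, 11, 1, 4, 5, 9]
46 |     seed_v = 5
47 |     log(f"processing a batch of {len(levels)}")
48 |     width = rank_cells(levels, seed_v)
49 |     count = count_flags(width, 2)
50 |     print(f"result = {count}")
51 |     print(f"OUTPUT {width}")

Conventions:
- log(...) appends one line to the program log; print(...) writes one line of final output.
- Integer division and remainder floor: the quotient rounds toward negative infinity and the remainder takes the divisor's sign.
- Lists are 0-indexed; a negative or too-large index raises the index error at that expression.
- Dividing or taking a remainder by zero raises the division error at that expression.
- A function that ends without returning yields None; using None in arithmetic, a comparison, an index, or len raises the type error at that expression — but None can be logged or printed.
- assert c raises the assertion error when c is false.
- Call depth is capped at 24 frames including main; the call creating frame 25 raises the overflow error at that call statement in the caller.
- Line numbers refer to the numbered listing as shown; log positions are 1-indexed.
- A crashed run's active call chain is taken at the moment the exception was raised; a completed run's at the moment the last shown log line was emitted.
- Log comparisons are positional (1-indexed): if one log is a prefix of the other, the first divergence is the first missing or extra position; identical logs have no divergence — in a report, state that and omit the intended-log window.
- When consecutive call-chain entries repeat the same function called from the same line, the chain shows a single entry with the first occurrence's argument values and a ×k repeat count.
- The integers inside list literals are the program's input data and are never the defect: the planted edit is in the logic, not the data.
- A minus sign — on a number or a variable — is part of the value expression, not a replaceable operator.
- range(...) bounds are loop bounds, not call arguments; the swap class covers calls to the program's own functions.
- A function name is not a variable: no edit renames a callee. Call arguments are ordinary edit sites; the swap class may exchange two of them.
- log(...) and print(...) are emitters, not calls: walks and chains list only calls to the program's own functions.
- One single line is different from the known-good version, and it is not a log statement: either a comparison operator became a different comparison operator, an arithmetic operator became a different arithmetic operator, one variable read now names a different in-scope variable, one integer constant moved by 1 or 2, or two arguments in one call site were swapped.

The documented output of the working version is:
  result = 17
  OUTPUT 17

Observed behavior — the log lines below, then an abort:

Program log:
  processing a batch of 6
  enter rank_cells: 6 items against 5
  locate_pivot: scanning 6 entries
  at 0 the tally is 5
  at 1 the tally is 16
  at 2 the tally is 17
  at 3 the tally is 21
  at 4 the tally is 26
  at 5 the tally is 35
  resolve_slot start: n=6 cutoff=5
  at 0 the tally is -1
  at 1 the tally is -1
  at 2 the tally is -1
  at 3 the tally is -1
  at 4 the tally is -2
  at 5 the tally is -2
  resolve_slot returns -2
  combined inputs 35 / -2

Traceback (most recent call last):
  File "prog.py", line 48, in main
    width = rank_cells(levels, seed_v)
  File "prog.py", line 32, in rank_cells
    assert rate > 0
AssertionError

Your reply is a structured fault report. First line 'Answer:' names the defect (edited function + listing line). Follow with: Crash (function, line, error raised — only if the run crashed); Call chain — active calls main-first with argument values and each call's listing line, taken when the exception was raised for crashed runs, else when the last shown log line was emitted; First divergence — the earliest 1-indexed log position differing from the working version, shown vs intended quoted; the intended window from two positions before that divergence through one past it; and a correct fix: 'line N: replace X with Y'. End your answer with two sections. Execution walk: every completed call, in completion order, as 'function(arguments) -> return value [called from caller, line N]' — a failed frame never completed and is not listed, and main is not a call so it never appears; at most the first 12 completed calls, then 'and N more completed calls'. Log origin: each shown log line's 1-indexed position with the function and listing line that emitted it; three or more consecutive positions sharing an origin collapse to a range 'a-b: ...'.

Answer: the defect is in resolve_slot at line 14.
Key observation: At log position 11 the runs split — shown 'at 0 the tally is -1', but the working version logs 'at 0 the tally is 1'.
Crash: rank_cells, line 32, AssertionError.
Call chain: main -> rank_cells([5, 11, 1, 4, 5, 9], 5) (called at line 48).
First divergence: position 11 — shown 'at 0 the tally is -1', intended 'at 0 the tally is 1'.
Intended log window:
  9: at 5 the tally is 35
  10: resolve_slot start: n=6 cutoff=5
  11: at 0 the tally is 1
  12: at 1 the tally is 1
Execution walk:
  locate_pivot([5, 11, 1, 4, 5, 9]) -> 35  [called from rank_cells, line 29]
  resolve_slot([5, 11, 1, 4, 5, 9], 5) -> -2  [called from rank_cells, line 30]
Origin of each log line:
  1: emitted by main (line 47)
  2: emitted by rank_cells (line 28)
  3: emitted by locate_pivot (line 2)
  4-9: emitted by locate_pivot (line 6)
  10: emitted by resolve_slot (line 10)
  11-16: emitted by resolve_slot (line 15)
  17: emitted by resolve_slot (line 16)
  18: emitted by rank_cells (line 31)
A correct fix: line 14: replace `-` with `+`.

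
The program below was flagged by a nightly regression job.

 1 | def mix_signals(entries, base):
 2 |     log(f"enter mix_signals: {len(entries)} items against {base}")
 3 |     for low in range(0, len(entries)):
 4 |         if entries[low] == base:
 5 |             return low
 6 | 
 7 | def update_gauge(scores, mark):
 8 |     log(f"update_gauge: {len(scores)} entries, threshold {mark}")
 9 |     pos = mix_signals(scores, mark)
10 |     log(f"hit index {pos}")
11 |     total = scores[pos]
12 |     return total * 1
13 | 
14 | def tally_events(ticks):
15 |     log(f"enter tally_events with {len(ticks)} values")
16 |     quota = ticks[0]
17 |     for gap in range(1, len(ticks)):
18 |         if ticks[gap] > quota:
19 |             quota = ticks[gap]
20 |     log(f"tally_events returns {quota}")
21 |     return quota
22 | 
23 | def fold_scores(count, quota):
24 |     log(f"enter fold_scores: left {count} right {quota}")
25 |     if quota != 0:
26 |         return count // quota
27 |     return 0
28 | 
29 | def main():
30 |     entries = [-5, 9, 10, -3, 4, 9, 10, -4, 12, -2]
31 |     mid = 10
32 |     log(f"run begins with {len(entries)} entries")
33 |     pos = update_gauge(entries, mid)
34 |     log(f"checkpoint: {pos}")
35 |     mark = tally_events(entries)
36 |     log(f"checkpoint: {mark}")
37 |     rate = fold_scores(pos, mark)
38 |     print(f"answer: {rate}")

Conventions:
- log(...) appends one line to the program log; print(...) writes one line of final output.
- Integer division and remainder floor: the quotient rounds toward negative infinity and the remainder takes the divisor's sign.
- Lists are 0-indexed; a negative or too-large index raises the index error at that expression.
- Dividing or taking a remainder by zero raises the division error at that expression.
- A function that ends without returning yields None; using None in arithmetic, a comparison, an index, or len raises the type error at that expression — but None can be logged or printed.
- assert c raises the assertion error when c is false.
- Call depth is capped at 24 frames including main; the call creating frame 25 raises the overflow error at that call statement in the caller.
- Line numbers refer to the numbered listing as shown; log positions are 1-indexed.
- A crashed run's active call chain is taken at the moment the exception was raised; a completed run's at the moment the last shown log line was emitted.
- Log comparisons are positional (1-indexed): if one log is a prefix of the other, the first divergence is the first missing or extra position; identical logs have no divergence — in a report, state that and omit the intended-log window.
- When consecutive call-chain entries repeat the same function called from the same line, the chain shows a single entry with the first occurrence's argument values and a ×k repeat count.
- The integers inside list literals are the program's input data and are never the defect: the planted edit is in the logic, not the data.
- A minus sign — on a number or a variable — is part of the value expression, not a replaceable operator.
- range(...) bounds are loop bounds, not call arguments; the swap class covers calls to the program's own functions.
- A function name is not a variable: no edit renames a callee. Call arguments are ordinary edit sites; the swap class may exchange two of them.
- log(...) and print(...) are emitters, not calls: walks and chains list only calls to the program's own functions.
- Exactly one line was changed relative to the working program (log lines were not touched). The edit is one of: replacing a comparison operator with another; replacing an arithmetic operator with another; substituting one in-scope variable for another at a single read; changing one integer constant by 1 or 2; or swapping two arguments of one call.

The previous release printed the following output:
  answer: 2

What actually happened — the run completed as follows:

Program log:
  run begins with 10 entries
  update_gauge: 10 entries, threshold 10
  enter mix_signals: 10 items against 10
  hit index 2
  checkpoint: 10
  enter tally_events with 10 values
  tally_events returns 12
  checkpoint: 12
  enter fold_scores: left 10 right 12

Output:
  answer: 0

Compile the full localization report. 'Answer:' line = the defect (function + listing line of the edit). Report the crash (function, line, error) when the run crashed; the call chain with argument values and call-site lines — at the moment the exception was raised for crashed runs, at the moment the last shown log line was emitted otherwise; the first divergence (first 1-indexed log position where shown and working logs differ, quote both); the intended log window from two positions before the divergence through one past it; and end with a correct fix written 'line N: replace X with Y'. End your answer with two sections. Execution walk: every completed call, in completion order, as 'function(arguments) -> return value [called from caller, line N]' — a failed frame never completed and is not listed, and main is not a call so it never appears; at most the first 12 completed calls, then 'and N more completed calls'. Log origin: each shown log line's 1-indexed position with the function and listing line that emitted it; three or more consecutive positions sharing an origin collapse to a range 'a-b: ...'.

Answer: the defect is in update_gauge at line 12.
The tell: The earliest visible damage is log position 5 — 'checkpoint: 10' rather than the intended 'checkpoint: 30'.
Call chain: main -> fold_scores(10, 12) (called at line 37).
First divergence: at position 5 the run shows 'checkpoint: 10' where the working version logs 'checkpoint: 30'.
Intended log window:
  3: enter mix_signals: 10 items against 10
  4: hit index 2
  5: checkpoint: 30
  6: enter tally_events with 10 values
Execution walk:
  mix_signals([-5, 9, 10, -3, 4, 9, 10, -4, 12, -2], 10) -> 2  [called from update_gauge, line 9]
  update_gauge([-5, 9, 10, -3, 4, 9, 10, -4, 12, -2], 10) -> 10  [called from main, line 33]
  tally_events([-5, 9, 10, -3, 4, 9, 10, -4, 12, -2]) -> 12  [called from main, line 35]
  fold_scores(10, 12) -> 0  [called from main, line 37]
Log line origins:
  1: from main, line 32
  2: from update_gauge, line 8
  3: from mix_signals, line 2
  4: from update_gauge, line 10
  5: from main, line 34
  6: from tally_events, line 15
  7: from tally_events, line 20
  8: from main, line 36
  9: from fold_scores, line 24
A correct fix: line 12: replace `1` with `3`.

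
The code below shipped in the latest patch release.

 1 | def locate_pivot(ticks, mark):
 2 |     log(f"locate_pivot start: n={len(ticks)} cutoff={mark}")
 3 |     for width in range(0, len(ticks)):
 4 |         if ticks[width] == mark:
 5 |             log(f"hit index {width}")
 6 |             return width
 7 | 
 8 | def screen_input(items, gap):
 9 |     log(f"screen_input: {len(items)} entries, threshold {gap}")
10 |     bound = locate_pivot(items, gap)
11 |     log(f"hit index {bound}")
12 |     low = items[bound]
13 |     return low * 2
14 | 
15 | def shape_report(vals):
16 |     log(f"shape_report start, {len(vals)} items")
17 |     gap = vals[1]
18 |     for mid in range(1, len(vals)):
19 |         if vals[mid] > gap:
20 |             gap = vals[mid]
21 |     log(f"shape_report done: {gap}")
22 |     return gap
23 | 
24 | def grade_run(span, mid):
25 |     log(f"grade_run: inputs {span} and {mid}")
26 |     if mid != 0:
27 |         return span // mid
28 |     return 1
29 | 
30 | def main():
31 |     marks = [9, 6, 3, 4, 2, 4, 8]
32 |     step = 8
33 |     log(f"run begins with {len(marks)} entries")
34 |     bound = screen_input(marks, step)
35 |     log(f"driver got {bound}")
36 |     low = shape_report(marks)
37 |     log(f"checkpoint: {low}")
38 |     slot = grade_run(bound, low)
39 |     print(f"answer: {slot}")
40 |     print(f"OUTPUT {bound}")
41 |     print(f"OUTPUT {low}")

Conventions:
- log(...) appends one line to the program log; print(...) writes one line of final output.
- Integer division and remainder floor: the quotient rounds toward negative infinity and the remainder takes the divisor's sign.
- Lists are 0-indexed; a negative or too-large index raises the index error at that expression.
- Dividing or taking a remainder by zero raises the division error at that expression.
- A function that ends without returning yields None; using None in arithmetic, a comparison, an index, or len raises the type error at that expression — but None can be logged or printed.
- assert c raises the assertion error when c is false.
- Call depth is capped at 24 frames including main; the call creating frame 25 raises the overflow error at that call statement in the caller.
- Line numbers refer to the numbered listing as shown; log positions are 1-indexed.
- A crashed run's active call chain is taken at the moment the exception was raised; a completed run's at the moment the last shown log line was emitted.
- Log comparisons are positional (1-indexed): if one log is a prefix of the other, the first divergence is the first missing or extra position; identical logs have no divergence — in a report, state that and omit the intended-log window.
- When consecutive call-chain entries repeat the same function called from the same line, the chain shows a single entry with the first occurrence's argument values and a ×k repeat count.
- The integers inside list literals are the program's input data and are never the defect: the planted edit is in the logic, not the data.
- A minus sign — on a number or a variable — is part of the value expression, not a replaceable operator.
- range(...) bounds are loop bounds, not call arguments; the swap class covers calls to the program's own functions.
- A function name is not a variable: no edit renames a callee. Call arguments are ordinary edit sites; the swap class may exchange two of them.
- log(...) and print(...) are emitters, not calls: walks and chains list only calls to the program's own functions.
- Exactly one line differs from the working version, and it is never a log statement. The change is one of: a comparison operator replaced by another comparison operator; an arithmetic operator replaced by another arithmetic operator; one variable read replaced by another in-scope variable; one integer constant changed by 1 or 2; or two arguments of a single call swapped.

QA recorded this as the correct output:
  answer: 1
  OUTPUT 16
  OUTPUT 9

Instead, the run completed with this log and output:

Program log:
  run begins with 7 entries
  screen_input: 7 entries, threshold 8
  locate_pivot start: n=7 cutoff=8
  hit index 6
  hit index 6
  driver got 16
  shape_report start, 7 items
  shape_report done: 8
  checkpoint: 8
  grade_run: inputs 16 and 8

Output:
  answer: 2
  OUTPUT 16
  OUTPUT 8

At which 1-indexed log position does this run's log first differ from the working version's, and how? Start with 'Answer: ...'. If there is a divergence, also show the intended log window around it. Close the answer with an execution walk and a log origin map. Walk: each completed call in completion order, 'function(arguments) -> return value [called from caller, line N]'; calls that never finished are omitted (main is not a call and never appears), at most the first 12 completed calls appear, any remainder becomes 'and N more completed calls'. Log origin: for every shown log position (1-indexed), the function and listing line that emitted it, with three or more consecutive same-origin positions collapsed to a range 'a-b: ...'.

Answer: position 8 — the shown line 'shape_report done: 8' should read 'shape_report done: 9'.
Intended log window:
  6: driver got 16
  7: shape_report start, 7 items
  8: shape_report done: 9
  9: checkpoint: 9
Execution walk:
  locate_pivot([9, 6, 3, 4, 2, 4, 8], 8) -> 6  [called from screen_input, line 10]
  screen_input([9, 6, 3, 4, 2, 4, 8], 8) -> 16  [called from main, line 34]
  shape_report([9, 6, 3, 4, 2, 4, 8]) -> 8  [called from main, line 36]
  grade_run(16, 8) -> 2  [called from main, line 38]
Log line origins:
  1: emitted by main (line 33)
  2: emitted by screen_input (line 9)
  3: emitted by locate_pivot (line 2)
  4: emitted by locate_pivot (line 5)
  5: emitted by screen_input (line 11)
  6: emitted by main (line 35)
  7: emitted by shape_report (line 16)
  8: emitted by shape_report (line 21)
  9: emitted by main (line 37)
  10: emitted by grade_run (line 25)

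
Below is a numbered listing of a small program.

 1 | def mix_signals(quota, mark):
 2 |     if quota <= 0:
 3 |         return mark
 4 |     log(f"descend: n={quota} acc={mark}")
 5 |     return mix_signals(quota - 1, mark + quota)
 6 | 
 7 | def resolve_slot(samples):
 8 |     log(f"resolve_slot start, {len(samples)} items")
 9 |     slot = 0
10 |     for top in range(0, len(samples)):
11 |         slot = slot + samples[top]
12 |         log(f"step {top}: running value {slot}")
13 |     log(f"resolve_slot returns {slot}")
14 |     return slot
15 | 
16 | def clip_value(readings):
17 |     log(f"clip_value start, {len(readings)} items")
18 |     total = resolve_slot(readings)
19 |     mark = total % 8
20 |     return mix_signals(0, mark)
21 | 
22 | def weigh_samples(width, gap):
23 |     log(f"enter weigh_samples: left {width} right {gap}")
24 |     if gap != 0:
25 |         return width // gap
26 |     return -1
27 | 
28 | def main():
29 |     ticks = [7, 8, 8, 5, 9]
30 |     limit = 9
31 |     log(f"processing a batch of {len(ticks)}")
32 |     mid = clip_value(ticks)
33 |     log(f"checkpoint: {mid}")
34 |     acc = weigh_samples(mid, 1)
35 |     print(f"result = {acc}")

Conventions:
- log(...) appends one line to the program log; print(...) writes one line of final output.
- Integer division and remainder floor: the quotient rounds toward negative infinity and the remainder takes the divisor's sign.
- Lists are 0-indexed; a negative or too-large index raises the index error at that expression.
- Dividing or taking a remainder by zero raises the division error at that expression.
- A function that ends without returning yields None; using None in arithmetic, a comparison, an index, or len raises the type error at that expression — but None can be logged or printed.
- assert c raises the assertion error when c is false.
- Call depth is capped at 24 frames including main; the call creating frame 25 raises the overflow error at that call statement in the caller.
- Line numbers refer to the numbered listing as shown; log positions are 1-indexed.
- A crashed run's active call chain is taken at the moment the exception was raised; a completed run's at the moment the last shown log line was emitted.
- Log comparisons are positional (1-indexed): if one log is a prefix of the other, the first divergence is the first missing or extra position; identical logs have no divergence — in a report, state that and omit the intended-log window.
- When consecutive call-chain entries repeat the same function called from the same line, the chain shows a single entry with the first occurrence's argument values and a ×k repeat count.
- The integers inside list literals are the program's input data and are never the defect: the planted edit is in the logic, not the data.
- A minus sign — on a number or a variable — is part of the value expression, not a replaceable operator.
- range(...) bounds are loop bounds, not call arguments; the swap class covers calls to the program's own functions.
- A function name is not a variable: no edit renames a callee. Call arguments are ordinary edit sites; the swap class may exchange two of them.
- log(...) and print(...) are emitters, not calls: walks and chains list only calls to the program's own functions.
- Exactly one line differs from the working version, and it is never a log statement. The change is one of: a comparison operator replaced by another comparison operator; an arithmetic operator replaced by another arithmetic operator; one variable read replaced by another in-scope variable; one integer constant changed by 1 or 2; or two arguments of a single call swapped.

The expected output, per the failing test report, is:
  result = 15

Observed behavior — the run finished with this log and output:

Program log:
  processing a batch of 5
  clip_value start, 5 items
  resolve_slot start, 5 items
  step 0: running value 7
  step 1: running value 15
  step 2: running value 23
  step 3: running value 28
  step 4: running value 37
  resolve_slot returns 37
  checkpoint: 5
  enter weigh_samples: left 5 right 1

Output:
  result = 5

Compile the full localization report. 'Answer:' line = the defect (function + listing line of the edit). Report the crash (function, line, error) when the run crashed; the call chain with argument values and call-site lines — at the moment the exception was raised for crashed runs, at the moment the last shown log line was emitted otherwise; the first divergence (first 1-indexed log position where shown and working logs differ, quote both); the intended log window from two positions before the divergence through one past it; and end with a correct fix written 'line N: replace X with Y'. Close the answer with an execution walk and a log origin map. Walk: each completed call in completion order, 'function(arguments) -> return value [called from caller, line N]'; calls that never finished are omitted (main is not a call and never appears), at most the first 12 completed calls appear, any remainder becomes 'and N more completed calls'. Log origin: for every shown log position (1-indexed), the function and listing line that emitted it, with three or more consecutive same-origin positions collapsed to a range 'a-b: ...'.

Answer: the defect is in clip_value at line 20.
The tell: Position 10 is the first bad log line: 'checkpoint: 5' should read 'descend: n=5 acc=0'.
Call chain: main -> weigh_samples(5, 1) (called at line 34).
First divergence: at position 10 the run shows 'checkpoint: 5' where the working version logs 'descend: n=5 acc=0'.
Intended log window:
  8: step 4: running value 37
  9: resolve_slot returns 37
  10: descend: n=5 acc=0
  11: descend: n=4 acc=5
Execution walk:
  resolve_slot([7, 8, 8, 5, 9]) -> 37  [called from clip_value, line 18]
  mix_signals(0, 5) -> 5  [called from clip_value, line 20]
  clip_value([7, 8, 8, 5, 9]) -> 5  [called from main, line 32]
  weigh_samples(5, 1) -> 5  [called from main, line 34]
Origin of each log line:
  1: logged in main at line 31
  2: logged in clip_value at line 17
  3: logged in resolve_slot at line 8
  4-8: logged in resolve_slot at line 12
  9: logged in resolve_slot at line 13
  10: logged in main at line 33
  11: logged in weigh_samples at line 23
A correct fix: line 20: replace `mix_signals(0, mark)` with `mix_signals(mark, 0)`.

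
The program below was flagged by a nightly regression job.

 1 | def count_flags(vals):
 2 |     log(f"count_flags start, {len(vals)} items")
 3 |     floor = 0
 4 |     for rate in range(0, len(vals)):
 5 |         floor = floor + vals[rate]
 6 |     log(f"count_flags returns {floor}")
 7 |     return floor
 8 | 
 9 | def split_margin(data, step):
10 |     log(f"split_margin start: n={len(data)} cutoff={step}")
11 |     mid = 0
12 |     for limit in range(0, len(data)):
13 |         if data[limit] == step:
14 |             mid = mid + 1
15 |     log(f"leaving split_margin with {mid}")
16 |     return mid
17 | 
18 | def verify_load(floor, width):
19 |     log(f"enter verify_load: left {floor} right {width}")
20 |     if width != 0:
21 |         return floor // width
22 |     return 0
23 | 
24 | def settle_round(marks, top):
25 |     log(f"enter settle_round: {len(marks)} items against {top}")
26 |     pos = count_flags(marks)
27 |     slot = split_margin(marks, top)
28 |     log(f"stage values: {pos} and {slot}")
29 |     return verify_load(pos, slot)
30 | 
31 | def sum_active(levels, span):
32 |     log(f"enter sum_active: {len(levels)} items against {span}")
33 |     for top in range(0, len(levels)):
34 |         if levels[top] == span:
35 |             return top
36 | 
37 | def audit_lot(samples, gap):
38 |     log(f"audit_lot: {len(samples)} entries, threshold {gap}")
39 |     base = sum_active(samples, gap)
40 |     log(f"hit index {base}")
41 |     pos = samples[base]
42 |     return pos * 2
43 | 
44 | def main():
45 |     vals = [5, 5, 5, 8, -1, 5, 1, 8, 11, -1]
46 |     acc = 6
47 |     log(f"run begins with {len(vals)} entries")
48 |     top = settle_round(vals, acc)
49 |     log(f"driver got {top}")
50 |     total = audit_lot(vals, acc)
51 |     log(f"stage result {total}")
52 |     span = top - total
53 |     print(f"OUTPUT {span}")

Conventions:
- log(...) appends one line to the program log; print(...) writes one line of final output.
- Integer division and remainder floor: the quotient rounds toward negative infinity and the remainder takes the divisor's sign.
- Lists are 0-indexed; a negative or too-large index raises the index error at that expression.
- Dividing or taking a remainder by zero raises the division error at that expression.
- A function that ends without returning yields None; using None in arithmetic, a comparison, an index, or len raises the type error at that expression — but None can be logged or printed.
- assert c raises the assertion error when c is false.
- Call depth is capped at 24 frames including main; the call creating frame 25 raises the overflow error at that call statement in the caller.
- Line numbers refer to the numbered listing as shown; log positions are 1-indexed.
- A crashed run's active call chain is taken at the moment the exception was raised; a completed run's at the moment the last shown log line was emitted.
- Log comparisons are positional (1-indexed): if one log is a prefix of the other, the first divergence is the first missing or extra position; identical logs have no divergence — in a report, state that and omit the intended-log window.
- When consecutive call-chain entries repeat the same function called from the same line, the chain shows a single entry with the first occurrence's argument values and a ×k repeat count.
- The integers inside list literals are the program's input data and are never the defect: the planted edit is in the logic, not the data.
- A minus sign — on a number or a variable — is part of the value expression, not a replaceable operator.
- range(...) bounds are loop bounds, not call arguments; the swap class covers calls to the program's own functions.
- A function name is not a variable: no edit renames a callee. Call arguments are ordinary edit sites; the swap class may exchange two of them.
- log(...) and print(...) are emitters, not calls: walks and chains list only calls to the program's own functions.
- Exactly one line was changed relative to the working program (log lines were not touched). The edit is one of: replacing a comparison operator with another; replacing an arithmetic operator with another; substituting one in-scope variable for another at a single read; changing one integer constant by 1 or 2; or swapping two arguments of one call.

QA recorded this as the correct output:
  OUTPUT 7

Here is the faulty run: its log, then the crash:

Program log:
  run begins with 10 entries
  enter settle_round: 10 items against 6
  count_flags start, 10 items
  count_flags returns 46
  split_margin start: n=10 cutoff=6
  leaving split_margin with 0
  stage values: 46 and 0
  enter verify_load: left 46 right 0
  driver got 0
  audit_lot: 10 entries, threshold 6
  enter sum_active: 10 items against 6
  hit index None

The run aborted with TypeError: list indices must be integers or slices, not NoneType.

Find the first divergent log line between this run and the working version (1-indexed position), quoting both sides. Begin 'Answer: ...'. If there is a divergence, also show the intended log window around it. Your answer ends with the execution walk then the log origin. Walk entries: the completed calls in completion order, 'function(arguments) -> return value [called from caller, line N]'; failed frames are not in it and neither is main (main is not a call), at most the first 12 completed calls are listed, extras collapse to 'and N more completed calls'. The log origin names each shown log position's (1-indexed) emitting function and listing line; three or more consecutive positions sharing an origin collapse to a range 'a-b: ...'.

Answer: at position 2 the run shows 'enter settle_round: 10 items against 6' where the working version logs 'enter settle_round: 10 items against 8'.
Intended log window:
  1: run begins with 10 entries
  2: enter settle_round: 10 items against 8
  3: count_flags start, 10 items
Execution walk:
  count_flags([5, 5, 5, 8, -1, 5, 1, 8, 11, -1]) -> 46  [called from settle_round, line 26]
  split_margin([5, 5, 5, 8, -1, 5, 1, 8, 11, -1], 6) -> 0  [called from settle_round, line 27]
  verify_load(46, 0) -> 0  [called from settle_round, line 29]
  settle_round([5, 5, 5, 8, -1, 5, 1, 8, 11, -1], 6) -> 0  [called from main, line 48]
  sum_active([5, 5, 5, 8, -1, 5, 1, 8, 11, -1], 6) -> None  [called from audit_lot, line 39]
Log origins:
  1: from main, line 47
  2: from settle_round, line 25
  3: from count_flags, line 2
  4: from count_flags, line 6
  5: from split_margin, line 10
  6: from split_margin, line 15
  7: from settle_round, line 28
  8: from verify_load, line 19
  9: from main, line 49
  10: from audit_lot, line 38
  11: from sum_active, line 32
  12: from audit_lot, line 40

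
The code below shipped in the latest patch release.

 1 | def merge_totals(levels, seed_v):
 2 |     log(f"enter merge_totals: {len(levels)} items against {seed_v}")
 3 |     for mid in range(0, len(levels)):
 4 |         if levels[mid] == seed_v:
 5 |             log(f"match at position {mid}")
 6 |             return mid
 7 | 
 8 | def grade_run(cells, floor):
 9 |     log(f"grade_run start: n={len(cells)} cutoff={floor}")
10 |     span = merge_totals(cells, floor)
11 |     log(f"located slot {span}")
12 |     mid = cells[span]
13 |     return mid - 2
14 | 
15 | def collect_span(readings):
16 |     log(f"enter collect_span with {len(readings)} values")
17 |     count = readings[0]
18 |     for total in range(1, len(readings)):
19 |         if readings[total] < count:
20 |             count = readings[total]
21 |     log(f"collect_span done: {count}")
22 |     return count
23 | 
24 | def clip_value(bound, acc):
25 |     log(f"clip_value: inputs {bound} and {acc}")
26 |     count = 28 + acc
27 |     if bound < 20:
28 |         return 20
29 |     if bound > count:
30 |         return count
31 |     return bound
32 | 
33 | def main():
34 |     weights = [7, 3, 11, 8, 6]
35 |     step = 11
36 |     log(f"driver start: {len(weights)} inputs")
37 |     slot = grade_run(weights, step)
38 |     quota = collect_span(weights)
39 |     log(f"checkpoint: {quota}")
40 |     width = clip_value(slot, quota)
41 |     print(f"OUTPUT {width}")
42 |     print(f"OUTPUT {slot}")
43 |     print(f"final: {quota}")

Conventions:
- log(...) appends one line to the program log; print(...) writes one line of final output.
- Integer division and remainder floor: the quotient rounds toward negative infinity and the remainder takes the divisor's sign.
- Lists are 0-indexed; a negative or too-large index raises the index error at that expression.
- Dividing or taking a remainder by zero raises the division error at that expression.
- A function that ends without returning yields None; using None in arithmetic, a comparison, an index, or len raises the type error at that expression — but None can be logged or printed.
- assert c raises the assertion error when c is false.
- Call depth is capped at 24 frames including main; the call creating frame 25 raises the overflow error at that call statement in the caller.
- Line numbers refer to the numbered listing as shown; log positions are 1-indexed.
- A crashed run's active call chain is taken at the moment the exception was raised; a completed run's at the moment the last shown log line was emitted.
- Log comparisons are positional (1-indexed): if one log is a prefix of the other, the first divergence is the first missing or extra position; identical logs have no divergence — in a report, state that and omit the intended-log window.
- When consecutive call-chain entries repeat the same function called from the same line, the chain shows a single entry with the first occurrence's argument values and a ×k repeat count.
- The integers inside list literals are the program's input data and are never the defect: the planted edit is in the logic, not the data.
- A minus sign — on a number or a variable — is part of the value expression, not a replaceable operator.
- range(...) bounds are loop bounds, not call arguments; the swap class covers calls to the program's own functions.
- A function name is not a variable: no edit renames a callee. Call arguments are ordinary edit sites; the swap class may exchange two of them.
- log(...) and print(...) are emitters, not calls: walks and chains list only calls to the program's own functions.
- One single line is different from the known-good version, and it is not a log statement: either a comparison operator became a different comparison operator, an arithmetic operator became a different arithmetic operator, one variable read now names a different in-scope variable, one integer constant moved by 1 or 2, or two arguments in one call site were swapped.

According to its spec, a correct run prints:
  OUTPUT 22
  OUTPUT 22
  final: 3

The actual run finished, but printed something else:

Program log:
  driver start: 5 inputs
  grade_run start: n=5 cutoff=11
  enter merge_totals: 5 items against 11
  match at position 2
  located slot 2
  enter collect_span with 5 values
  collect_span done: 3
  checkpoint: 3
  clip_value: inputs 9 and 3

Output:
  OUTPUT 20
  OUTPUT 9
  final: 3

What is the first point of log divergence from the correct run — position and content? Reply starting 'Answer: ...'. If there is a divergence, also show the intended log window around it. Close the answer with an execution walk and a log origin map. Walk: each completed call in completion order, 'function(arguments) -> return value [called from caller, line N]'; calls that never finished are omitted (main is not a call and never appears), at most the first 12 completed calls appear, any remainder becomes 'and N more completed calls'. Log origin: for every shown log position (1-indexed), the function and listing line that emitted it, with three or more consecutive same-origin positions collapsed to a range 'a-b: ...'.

Answer: position 9; shown 'clip_value: inputs 9 and 3' vs intended 'clip_value: inputs 22 and 3'.
Intended log window:
  7: collect_span done: 3
  8: checkpoint: 3
  9: clip_value: inputs 22 and 3
Execution walk:
  merge_totals([7, 3, 11, 8, 6], 11) -> 2  [called from grade_run, line 10]
  grade_run([7, 3, 11, 8, 6], 11) -> 9  [called from main, line 37]
  collect_span([7, 3, 11, 8, 6]) -> 3  [called from main, line 38]
  clip_value(9, 3) -> 20  [called from main, line 40]
Origin of each log line:
  1: logged in main at line 36
  2: logged in grade_run at line 9
  3: logged in merge_totals at line 2
  4: logged in merge_totals at line 5
  5: logged in grade_run at line 11
  6: logged in collect_span at line 16
  7: logged in collect_span at line 21
  8: logged in main at line 39
  9: logged in clip_value at line 25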